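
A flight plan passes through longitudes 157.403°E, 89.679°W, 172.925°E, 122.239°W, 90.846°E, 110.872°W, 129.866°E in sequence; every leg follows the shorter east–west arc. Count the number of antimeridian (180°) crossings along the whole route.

6

Leg 1: +157.403° → -89.679°, shortest Δλ = 112.918° (east) — crosses 180°.
Leg 2: -89.679° → +172.925°, shortest Δλ = -97.396° (west) — crosses 180°.
Leg 3: +172.925° → -122.239°, shortest Δλ = 64.836° (east) — crosses 180°.
Leg 4: -122.239° → +90.846°, shortest Δλ = -146.915° (west) — crosses 180°.
Leg 5: +90.846° → -110.872°, shortest Δλ = 158.282° (east) — crosses 180°.
Leg 6: -110.872° → +129.866°, shortest Δλ = -119.262° (west) — crosses 180°.
Total crossings: 6.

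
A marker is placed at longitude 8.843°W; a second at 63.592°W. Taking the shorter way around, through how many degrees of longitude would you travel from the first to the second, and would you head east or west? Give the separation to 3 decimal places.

54.749° west

Raw difference: -63.592 − -8.843 = -54.749°.
Normalise into (−180°, 180°]: -54.749° stays -54.749°.
Negative ⇒ the second point lies to the west; separation 54.749°.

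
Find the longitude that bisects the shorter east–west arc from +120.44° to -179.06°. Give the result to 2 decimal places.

Signed shortest Δλ from +120.44° to -179.06° is +60.50°.
Midpoint longitude = +120.44° + (+60.50°)/2 = +120.44° + 30.25° = +150.69°.
(The naïve average (+120.44 + -179.06)/2 = -29.31° is on the wrong side of the globe.)

+150.69°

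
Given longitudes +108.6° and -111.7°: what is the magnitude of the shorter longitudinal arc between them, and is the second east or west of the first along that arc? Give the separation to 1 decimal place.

Raw difference: -111.7 − 108.6 = -220.3°.
Normalise into (−180°, 180°]: -220.3° + 360° = 139.7°.
Positive ⇒ the second point lies to the east; separation 139.7°.

139.7° east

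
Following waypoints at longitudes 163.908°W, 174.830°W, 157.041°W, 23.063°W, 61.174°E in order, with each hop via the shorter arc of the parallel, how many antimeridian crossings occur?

Leg 1: -163.908° → -174.830°, shortest Δλ = -10.922° (west) — does not cross 180°.
Leg 2: -174.830° → -157.041°, shortest Δλ = 17.789° (east) — does not cross 180°.
Leg 3: -157.041° → -23.063°, shortest Δλ = 133.978° (east) — does not cross 180°.
Leg 4: -23.063° → +61.174°, shortest Δλ = 84.237° (east) — does not cross 180°.
Total crossings: 0.

0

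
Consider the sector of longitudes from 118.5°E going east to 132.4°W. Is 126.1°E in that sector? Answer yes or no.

Band width going east from +118.5° to -132.4°: ((-132.4 − 118.5) mod 360) = 109.1°.
Offset of +126.1° east of the west edge: ((126.1 − 118.5) mod 360) = 7.6°.
7.6° ≤ 109.1° ⇒ inside.

Yes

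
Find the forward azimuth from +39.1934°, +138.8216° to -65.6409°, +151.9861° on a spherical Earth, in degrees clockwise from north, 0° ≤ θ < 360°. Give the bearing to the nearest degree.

174°

Δλ = 151.9861 − 138.8216 = 13.1645°.
θ = atan2( sin Δλ · cos φ₂ , cos φ₁ · sin φ₂ − sin φ₁ · cos φ₂ · cos Δλ )
  = atan2(0.09394, -0.95982) = 174.410° → normalised to [0°, 360°): 174.410°.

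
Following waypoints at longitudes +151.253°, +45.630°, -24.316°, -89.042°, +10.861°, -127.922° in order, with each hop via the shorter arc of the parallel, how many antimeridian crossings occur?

0

Leg 1: +151.253° → +45.630°, shortest Δλ = -105.623° (west) — does not cross 180°.
Leg 2: +45.630° → -24.316°, shortest Δλ = -69.946° (west) — does not cross 180°.
Leg 3: -24.316° → -89.042°, shortest Δλ = -64.726° (west) — does not cross 180°.
Leg 4: -89.042° → +10.861°, shortest Δλ = 99.903° (east) — does not cross 180°.
Leg 5: +10.861° → -127.922°, shortest Δλ = -138.783° (west) — does not cross 180°.
Total crossings: 0.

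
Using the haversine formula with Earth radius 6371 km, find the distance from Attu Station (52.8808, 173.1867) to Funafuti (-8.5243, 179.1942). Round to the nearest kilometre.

6852 km

Δλ = 179.1942 − 173.1867 = 6.0075°.
Δφ = -8.5243 − 52.8808 = -61.4051°.
a = sin²(Δφ/2) + cos φ₁ · cos φ₂ · sin²(Δλ/2) = 0.262332.
c = 2·atan2(√a, √(1−a)) = 1.07545 rad → d = 6371·c ≈ 6851.69 km.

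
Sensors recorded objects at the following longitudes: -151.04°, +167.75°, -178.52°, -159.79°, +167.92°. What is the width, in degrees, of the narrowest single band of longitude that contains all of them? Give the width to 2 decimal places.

41.21°

Sort the longitudes: -178.52°, -159.79°, -151.04°, +167.75°, +167.92°.
Eastward gaps between consecutive values (wrapping around): 18.73°, 8.75°, 318.79°, 0.17°, 13.56°.
Largest gap = 318.79° ⇒ minimal covering band is its complement: 360° − 318.79° = 41.21°.
Band runs from +167.75° eastward to -151.04°, crossing the antimeridian.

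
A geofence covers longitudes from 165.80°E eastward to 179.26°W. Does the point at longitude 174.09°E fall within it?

Band width going east from +165.80° to -179.26°: ((-179.26 − 165.80) mod 360) = 14.94°.
Offset of +174.09° east of the west edge: ((174.09 − 165.80) mod 360) = 8.29°.
8.29° ≤ 14.94° ⇒ inside.

Yes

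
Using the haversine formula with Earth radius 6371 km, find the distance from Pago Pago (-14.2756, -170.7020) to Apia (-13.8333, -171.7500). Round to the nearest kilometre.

Δλ = -171.7500 − -170.7020 = -1.0480°.
Δφ = -13.8333 − -14.2756 = 0.4423°.
a = sin²(Δφ/2) + cos φ₁ · cos φ₂ · sin²(Δλ/2) = 0.000094.
c = 2·atan2(√a, √(1−a)) = 0.01935 rad → d = 6371·c ≈ 123.28 km.

123 km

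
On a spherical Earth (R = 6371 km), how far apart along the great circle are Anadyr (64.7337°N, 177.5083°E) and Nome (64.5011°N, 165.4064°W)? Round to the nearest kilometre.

Δλ = -165.4064 − 177.5083 = -342.9147°; wrapped into (−180°, 180°]: 17.0853°.
Δφ = 64.5011 − 64.7337 = -0.2326°.
a = sin²(Δφ/2) + cos φ₁ · cos φ₂ · sin²(Δλ/2) = 0.004059.
c = 2·atan2(√a, √(1−a)) = 0.12750 rad → d = 6371·c ≈ 812.31 km.

812 km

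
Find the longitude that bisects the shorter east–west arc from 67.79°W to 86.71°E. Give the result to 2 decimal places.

Signed shortest Δλ from -67.79° to +86.71° is +154.50°.
Midpoint longitude = -67.79° + (+154.50°)/2 = -67.79° + 77.25° = +9.46°.

9.46°E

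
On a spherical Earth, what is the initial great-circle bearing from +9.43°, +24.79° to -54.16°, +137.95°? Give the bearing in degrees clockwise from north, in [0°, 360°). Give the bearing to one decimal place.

Δλ = 137.95 − 24.79 = 113.16°.
θ = atan2( sin Δλ · cos φ₂ , cos φ₁ · sin φ₂ − sin φ₁ · cos φ₂ · cos Δλ )
  = atan2(0.53834, -0.76197) = 144.759° → normalised to [0°, 360°): 144.759°.

144.8°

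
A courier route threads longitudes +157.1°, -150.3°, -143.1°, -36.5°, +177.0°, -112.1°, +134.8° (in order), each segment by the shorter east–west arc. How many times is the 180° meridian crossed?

4

Leg 1: +157.1° → -150.3°, shortest Δλ = 52.6° (east) — crosses 180°.
Leg 2: -150.3° → -143.1°, shortest Δλ = 7.2° (east) — does not cross 180°.
Leg 3: -143.1° → -36.5°, shortest Δλ = 106.6° (east) — does not cross 180°.
Leg 4: -36.5° → +177.0°, shortest Δλ = -146.5° (west) — crosses 180°.
Leg 5: +177.0° → -112.1°, shortest Δλ = 70.9° (east) — crosses 180°.
Leg 6: -112.1° → +134.8°, shortest Δλ = -113.1° (west) — crosses 180°.
Total crossings: 4.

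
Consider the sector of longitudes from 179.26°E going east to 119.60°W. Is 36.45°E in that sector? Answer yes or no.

No

Band width going east from +179.26° to -119.60°: ((-119.60 − 179.26) mod 360) = 61.14°.
Offset of +36.45° east of the west edge: ((36.45 − 179.26) mod 360) = 217.19°.
217.19° > 61.14° ⇒ outside.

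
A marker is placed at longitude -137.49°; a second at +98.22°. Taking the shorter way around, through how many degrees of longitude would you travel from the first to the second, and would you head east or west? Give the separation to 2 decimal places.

124.29° west

Raw difference: 98.22 − -137.49 = 235.71°.
Normalise into (−180°, 180°]: 235.71° − 360° = -124.29°.
Negative ⇒ the second point lies to the west; separation 124.29°.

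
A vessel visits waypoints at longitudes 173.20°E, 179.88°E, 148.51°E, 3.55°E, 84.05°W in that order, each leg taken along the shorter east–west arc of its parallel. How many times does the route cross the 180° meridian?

0

Leg 1: +173.20° → +179.88°, shortest Δλ = 6.68° (east) — does not cross 180°.
Leg 2: +179.88° → +148.51°, shortest Δλ = -31.37° (west) — does not cross 180°.
Leg 3: +148.51° → +3.55°, shortest Δλ = -144.96° (west) — does not cross 180°.
Leg 4: +3.55° → -84.05°, shortest Δλ = -87.6° (west) — does not cross 180°.
Total crossings: 0.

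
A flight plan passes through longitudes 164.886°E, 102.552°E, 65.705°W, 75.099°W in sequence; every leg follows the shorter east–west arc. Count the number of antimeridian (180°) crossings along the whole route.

0

Leg 1: +164.886° → +102.552°, shortest Δλ = -62.334° (west) — does not cross 180°.
Leg 2: +102.552° → -65.705°, shortest Δλ = -168.257° (west) — does not cross 180°.
Leg 3: -65.705° → -75.099°, shortest Δλ = -9.394° (west) — does not cross 180°.
Total crossings: 0.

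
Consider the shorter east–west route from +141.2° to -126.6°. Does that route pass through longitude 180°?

Yes

Naïve |-126.6 − 141.2| = 267.8° > 180°, so the shorter arc goes the other way round — across 180°.
Signed shortest Δλ = ((-126.6 − 141.2 + 180) mod 360) − 180 = 92.2°.
Going east by 92.2° from +141.2° passes through 180° before reaching -126.6°.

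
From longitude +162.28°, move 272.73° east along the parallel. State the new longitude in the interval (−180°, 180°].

Start at +162.28°; shift +272.73° → +435.01°.
+435.01° lies outside (−180°, 180°]; subtract 360° → +75.01°.

+75.01°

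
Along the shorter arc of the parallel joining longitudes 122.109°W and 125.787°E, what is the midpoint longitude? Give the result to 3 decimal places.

178.161°W

Signed shortest Δλ from -122.109° to +125.787° is -112.104°.
Midpoint longitude = -122.109° + (-112.104°)/2 = -122.109° − 56.052° = -178.161°.
(The naïve average (-122.109 + +125.787)/2 = 1.839° is on the wrong side of the globe.)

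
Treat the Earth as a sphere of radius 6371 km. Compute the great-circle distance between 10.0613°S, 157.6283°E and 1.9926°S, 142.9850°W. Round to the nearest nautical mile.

Δλ = -142.9850 − 157.6283 = -300.6133°; wrapped into (−180°, 180°]: 59.3867°.
Δφ = -1.9926 − -10.0613 = 8.0687°.
a = sin²(Δφ/2) + cos φ₁ · cos φ₂ · sin²(Δλ/2) = 0.246409.
c = 2·atan2(√a, √(1−a)) = 1.03889 rad → d = 6371·c ≈ 6618.74 km ≈ 3573.83 nmi.

3574 nmi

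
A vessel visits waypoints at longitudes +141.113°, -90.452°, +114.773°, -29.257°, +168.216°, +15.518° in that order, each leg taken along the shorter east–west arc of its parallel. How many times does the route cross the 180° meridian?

3

Leg 1: +141.113° → -90.452°, shortest Δλ = 128.435° (east) — crosses 180°.
Leg 2: -90.452° → +114.773°, shortest Δλ = -154.775° (west) — crosses 180°.
Leg 3: +114.773° → -29.257°, shortest Δλ = -144.03° (west) — does not cross 180°.
Leg 4: -29.257° → +168.216°, shortest Δλ = -162.527° (west) — crosses 180°.
Leg 5: +168.216° → +15.518°, shortest Δλ = -152.698° (west) — does not cross 180°.
Total crossings: 3.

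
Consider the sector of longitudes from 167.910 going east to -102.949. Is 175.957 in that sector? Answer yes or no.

Band width going east from +167.910° to -102.949°: ((-102.949 − 167.910) mod 360) = 89.141°.
Offset of +175.957° east of the west edge: ((175.957 − 167.910) mod 360) = 8.047°.
8.047° ≤ 89.141° ⇒ inside.

Yes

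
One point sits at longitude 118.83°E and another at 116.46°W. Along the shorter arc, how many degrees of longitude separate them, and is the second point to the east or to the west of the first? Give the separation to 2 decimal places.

Raw difference: -116.46 − 118.83 = -235.29°.
Normalise into (−180°, 180°]: -235.29° + 360° = 124.71°.
Positive ⇒ the second point lies to the east; separation 124.71°.

124.71° east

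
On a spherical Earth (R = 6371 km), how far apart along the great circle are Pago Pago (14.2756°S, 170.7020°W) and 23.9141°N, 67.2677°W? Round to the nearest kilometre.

11987 km

Δλ = -67.2677 − -170.7020 = 103.4343°.
Δφ = 23.9141 − -14.2756 = 38.1897°.
a = sin²(Δφ/2) + cos φ₁ · cos φ₂ · sin²(Δλ/2) = 0.652893.
c = 2·atan2(√a, √(1−a)) = 1.88156 rad → d = 6371·c ≈ 11987.41 km.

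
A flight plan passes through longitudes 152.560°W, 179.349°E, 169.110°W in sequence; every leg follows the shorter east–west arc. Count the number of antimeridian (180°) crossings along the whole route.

Leg 1: -152.560° → +179.349°, shortest Δλ = -28.091° (west) — crosses 180°.
Leg 2: +179.349° → -169.110°, shortest Δλ = 11.541° (east) — crosses 180°.
Total crossings: 2.

2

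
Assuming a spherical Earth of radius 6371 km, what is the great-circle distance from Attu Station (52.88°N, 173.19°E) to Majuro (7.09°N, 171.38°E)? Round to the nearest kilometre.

5094 km

Δλ = 171.38 − 173.19 = -1.81°.
Δφ = 7.09 − 52.88 = -45.79°.
a = sin²(Δφ/2) + cos φ₁ · cos φ₂ · sin²(Δλ/2) = 0.151504.
c = 2·atan2(√a, √(1−a)) = 0.79960 rad → d = 6371·c ≈ 5094.27 km.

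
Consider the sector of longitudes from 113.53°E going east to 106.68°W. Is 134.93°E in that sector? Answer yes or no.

Yes

Band width going east from +113.53° to -106.68°: ((-106.68 − 113.53) mod 360) = 139.79°.
Offset of +134.93° east of the west edge: ((134.93 − 113.53) mod 360) = 21.40°.
21.40° ≤ 139.79° ⇒ inside.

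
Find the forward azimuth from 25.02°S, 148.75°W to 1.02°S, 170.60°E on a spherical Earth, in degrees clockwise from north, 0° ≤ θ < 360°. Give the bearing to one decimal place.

Δλ = 170.60 − -148.75 = 319.35°; wrapped into (−180°, 180°]: -40.65°.
θ = atan2( sin Δλ · cos φ₂ , cos φ₁ · sin φ₂ − sin φ₁ · cos φ₂ · cos Δλ )
  = atan2(-0.65133, 0.30470) = -64.929° → normalised to [0°, 360°): 295.071°.

295.1°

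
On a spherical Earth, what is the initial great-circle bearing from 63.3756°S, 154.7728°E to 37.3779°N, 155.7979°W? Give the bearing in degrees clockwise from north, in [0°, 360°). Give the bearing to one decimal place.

Δλ = -155.7979 − 154.7728 = -310.5707°; wrapped into (−180°, 180°]: 49.4293°.
θ = atan2( sin Δλ · cos φ₂ , cos φ₁ · sin φ₂ − sin φ₁ · cos φ₂ · cos Δλ )
  = atan2(0.60362, 0.73408) = 39.430° → normalised to [0°, 360°): 39.430°.

39.4°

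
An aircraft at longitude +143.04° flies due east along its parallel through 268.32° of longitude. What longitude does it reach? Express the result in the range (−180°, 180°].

Start at +143.04°; shift +268.32° → +411.36°.
+411.36° lies outside (−180°, 180°]; subtract 360° → +51.36°.

+51.36°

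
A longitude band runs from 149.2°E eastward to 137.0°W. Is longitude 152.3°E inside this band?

Yes

Band width going east from +149.2° to -137.0°: ((-137.0 − 149.2) mod 360) = 73.8°.
Offset of +152.3° east of the west edge: ((152.3 − 149.2) mod 360) = 3.1°.
3.1° ≤ 73.8° ⇒ inside.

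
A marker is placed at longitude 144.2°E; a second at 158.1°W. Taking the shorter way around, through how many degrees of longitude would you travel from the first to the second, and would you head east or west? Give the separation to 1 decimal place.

Raw difference: -158.1 − 144.2 = -302.3°.
Normalise into (−180°, 180°]: -302.3° + 360° = 57.7°.
Positive ⇒ the second point lies to the east; separation 57.7°.

57.7° east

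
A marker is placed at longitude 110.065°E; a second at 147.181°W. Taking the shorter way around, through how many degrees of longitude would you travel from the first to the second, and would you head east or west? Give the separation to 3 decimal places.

Raw difference: -147.181 − 110.065 = -257.246°.
Normalise into (−180°, 180°]: -257.246° + 360° = 102.754°.
Positive ⇒ the second point lies to the east; separation 102.754°.

102.754° east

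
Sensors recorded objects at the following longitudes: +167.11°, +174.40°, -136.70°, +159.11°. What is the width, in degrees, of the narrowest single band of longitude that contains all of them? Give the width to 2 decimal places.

Sort the longitudes: -136.70°, +159.11°, +167.11°, +174.40°.
Eastward gaps between consecutive values (wrapping around): 295.81°, 8.00°, 7.29°, 48.90°.
Largest gap = 295.81° ⇒ minimal covering band is its complement: 360° − 295.81° = 64.19°.
Band runs from +159.11° eastward to -136.70°, crossing the antimeridian.

64.19°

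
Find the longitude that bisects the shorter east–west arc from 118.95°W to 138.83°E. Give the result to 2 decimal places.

Signed shortest Δλ from -118.95° to +138.83° is -102.22°.
Midpoint longitude = -118.95° + (-102.22°)/2 = -118.95° − 51.11° = -170.06°.
(The naïve average (-118.95 + +138.83)/2 = 9.94° is on the wrong side of the globe.)

170.06°W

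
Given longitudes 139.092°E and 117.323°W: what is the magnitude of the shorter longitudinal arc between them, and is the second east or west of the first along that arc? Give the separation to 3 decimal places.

103.585° east

Raw difference: -117.323 − 139.092 = -256.415°.
Normalise into (−180°, 180°]: -256.415° + 360° = 103.585°.
Positive ⇒ the second point lies to the east; separation 103.585°.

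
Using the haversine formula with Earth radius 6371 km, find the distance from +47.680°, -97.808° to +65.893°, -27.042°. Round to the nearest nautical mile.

Δλ = -27.042 − -97.808 = 70.766°.
Δφ = 65.893 − 47.680 = 18.213°.
a = sin²(Δφ/2) + cos φ₁ · cos φ₂ · sin²(Δλ/2) = 0.117251.
c = 2·atan2(√a, √(1−a)) = 0.69898 rad → d = 6371·c ≈ 4453.20 km ≈ 2404.54 nmi.

2405 nmi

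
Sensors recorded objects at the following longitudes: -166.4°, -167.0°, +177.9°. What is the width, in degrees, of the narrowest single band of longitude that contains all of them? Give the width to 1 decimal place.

Sort the longitudes: -167.0°, -166.4°, +177.9°.
Eastward gaps between consecutive values (wrapping around): 0.6°, 344.3°, 15.1°.
Largest gap = 344.3° ⇒ minimal covering band is its complement: 360° − 344.3° = 15.7°.
Band runs from +177.9° eastward to -166.4°, crossing the antimeridian.

15.7°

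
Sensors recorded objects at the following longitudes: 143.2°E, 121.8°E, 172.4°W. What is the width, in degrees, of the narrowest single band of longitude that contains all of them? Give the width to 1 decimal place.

65.8°

Sort the longitudes: -172.4°, +121.8°, +143.2°.
Eastward gaps between consecutive values (wrapping around): 294.2°, 21.4°, 44.4°.
Largest gap = 294.2° ⇒ minimal covering band is its complement: 360° − 294.2° = 65.8°.
Band runs from +121.8° eastward to -172.4°, crossing the antimeridian.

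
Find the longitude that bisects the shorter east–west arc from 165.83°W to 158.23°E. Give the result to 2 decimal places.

176.20°E

Signed shortest Δλ from -165.83° to +158.23° is -35.94°.
Midpoint longitude = -165.83° + (-35.94°)/2 = -165.83° − 17.97° = -183.80°.
Normalise into (−180°, 180°]: +176.20°.
(The naïve average (-165.83 + +158.23)/2 = -3.8° is on the wrong side of the globe.)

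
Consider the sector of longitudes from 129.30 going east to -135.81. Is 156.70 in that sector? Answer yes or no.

Band width going east from +129.30° to -135.81°: ((-135.81 − 129.30) mod 360) = 94.89°.
Offset of +156.70° east of the west edge: ((156.70 − 129.30) mod 360) = 27.40°.
27.40° ≤ 94.89° ⇒ inside.

Yes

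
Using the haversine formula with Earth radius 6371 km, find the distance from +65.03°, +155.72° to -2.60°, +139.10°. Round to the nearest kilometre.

Δλ = 139.10 − 155.72 = -16.62°.
Δφ = -2.60 − 65.03 = -67.63°.
a = sin²(Δφ/2) + cos φ₁ · cos φ₂ · sin²(Δλ/2) = 0.318516.
c = 2·atan2(√a, √(1−a)) = 1.19934 rad → d = 6371·c ≈ 7641.03 km.

7641 km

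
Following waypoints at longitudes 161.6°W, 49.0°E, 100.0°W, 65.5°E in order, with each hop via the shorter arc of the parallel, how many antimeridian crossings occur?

Leg 1: -161.6° → +49.0°, shortest Δλ = -149.4° (west) — crosses 180°.
Leg 2: +49.0° → -100.0°, shortest Δλ = -149.0° (west) — does not cross 180°.
Leg 3: -100.0° → +65.5°, shortest Δλ = 165.5° (east) — does not cross 180°.
Total crossings: 1.

1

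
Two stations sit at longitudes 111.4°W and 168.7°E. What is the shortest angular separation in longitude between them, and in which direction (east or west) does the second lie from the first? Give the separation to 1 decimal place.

Raw difference: 168.7 − -111.4 = 280.1°.
Normalise into (−180°, 180°]: 280.1° − 360° = -79.9°.
Negative ⇒ the second point lies to the west; separation 79.9°.

79.9° west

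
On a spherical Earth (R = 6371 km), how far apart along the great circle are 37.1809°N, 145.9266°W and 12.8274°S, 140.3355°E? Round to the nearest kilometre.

9476 km

Δλ = 140.3355 − -145.9266 = 286.2621°; wrapped into (−180°, 180°]: -73.7379°.
Δφ = -12.8274 − 37.1809 = -50.0083°.
a = sin²(Δφ/2) + cos φ₁ · cos φ₂ · sin²(Δλ/2) = 0.458314.
c = 2·atan2(√a, √(1−a)) = 1.48733 rad → d = 6371·c ≈ 9475.77 km.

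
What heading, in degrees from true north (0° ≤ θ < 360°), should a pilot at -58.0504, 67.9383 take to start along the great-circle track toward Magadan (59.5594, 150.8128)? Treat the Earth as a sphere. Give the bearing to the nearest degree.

Δλ = 150.8128 − 67.9383 = 82.8745°.
θ = atan2( sin Δλ · cos φ₂ , cos φ₁ · sin φ₂ − sin φ₁ · cos φ₂ · cos Δλ )
  = atan2(0.50273, 0.50955) = 44.614° → normalised to [0°, 360°): 44.614°.

45°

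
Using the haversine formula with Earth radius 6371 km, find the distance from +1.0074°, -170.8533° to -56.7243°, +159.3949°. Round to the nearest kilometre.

Δλ = 159.3949 − -170.8533 = 330.2482°; wrapped into (−180°, 180°]: -29.7518°.
Δφ = -56.7243 − 1.0074 = -57.7317°.
a = sin²(Δφ/2) + cos φ₁ · cos φ₂ · sin²(Δλ/2) = 0.269214.
c = 2·atan2(√a, √(1−a)) = 1.09103 rad → d = 6371·c ≈ 6950.95 km.

6951 km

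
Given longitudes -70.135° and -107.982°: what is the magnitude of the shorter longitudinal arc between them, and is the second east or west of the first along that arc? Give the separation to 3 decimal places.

Raw difference: -107.982 − -70.135 = -37.847°.
Normalise into (−180°, 180°]: -37.847° stays -37.847°.
Negative ⇒ the second point lies to the west; separation 37.847°.

37.847° west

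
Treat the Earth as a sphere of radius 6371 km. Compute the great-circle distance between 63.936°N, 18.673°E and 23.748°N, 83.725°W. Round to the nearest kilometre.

8230 km

Δλ = -83.725 − 18.673 = -102.398°.
Δφ = 23.748 − 63.936 = -40.188°.
a = sin²(Δφ/2) + cos φ₁ · cos φ₂ · sin²(Δλ/2) = 0.362293.
c = 2·atan2(√a, √(1−a)) = 1.29178 rad → d = 6371·c ≈ 8229.91 km.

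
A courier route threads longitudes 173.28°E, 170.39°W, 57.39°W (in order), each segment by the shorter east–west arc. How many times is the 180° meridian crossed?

1

Leg 1: +173.28° → -170.39°, shortest Δλ = 16.33° (east) — crosses 180°.
Leg 2: -170.39° → -57.39°, shortest Δλ = 113.0° (east) — does not cross 180°.
Total crossings: 1.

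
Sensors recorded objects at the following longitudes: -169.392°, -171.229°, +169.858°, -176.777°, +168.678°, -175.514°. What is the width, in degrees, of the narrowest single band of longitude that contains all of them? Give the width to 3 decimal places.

Sort the longitudes: -176.777°, -175.514°, -171.229°, -169.392°, +168.678°, +169.858°.
Eastward gaps between consecutive values (wrapping around): 1.263°, 4.285°, 1.837°, 338.070°, 1.180°, 13.365°.
Largest gap = 338.070° ⇒ minimal covering band is its complement: 360° − 338.070° = 21.930°.
Band runs from +168.678° eastward to -169.392°, crossing the antimeridian.

21.930°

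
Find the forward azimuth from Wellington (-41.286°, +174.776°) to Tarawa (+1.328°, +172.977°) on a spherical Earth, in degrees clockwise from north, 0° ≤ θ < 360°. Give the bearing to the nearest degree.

357°

Δλ = 172.977 − 174.776 = -1.799°.
θ = atan2( sin Δλ · cos φ₂ , cos φ₁ · sin φ₂ − sin φ₁ · cos φ₂ · cos Δλ )
  = atan2(-0.03138, 0.67673) = -2.655° → normalised to [0°, 360°): 357.345°.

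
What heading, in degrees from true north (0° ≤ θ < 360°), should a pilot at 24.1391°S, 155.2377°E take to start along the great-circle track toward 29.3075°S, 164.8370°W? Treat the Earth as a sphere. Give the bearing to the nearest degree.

107°

Δλ = -164.8370 − 155.2377 = -320.0747°; wrapped into (−180°, 180°]: 39.9253°.
θ = atan2( sin Δλ · cos φ₂ , cos φ₁ · sin φ₂ − sin φ₁ · cos φ₂ · cos Δλ )
  = atan2(0.55964, -0.17322) = 107.198° → normalised to [0°, 360°): 107.198°.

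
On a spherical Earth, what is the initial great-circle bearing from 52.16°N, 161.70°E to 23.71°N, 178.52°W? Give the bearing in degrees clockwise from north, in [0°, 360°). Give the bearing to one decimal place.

144.5°

Δλ = -178.52 − 161.70 = -340.22°; wrapped into (−180°, 180°]: 19.78°.
θ = atan2( sin Δλ · cos φ₂ , cos φ₁ · sin φ₂ − sin φ₁ · cos φ₂ · cos Δλ )
  = atan2(0.30985, -0.43373) = 144.459° → normalised to [0°, 360°): 144.459°.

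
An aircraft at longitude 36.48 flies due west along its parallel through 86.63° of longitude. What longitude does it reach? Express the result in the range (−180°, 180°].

-50.15°

Start at +36.48°; shift −86.63° → -50.15°.
-50.15° already lies in (−180°, 180°].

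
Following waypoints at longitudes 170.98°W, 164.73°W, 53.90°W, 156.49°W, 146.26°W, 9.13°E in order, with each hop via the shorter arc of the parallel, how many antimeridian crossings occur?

0

Leg 1: -170.98° → -164.73°, shortest Δλ = 6.25° (east) — does not cross 180°.
Leg 2: -164.73° → -53.90°, shortest Δλ = 110.83° (east) — does not cross 180°.
Leg 3: -53.90° → -156.49°, shortest Δλ = -102.59° (west) — does not cross 180°.
Leg 4: -156.49° → -146.26°, shortest Δλ = 10.23° (east) — does not cross 180°.
Leg 5: -146.26° → +9.13°, shortest Δλ = 155.39° (east) — does not cross 180°.
Total crossings: 0.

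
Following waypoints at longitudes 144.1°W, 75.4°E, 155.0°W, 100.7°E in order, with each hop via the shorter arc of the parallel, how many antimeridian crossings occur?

3

Leg 1: -144.1° → +75.4°, shortest Δλ = -140.5° (west) — crosses 180°.
Leg 2: +75.4° → -155.0°, shortest Δλ = 129.6° (east) — crosses 180°.
Leg 3: -155.0° → +100.7°, shortest Δλ = -104.3° (west) — crosses 180°.
Total crossings: 3.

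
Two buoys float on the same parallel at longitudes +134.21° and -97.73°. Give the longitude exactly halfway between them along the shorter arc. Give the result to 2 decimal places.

-161.76°

Signed shortest Δλ from +134.21° to -97.73° is +128.06°.
Midpoint longitude = +134.21° + (+128.06°)/2 = +134.21° + 64.03° = +198.24°.
Normalise into (−180°, 180°]: -161.76°.
(The naïve average (+134.21 + -97.73)/2 = 18.24° is on the wrong side of the globe.)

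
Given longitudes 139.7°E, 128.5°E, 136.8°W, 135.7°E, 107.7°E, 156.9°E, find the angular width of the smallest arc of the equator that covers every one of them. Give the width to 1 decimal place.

Sort the longitudes: -136.8°, +107.7°, +128.5°, +135.7°, +139.7°, +156.9°.
Eastward gaps between consecutive values (wrapping around): 244.5°, 20.8°, 7.2°, 4.0°, 17.2°, 66.3°.
Largest gap = 244.5° ⇒ minimal covering band is its complement: 360° − 244.5° = 115.5°.
Band runs from +107.7° eastward to -136.8°, crossing the antimeridian.

115.5°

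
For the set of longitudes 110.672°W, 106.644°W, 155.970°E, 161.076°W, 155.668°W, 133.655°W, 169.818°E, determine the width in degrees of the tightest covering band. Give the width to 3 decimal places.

Sort the longitudes: -161.076°, -155.668°, -133.655°, -110.672°, -106.644°, +155.970°, +169.818°.
Eastward gaps between consecutive values (wrapping around): 5.408°, 22.013°, 22.983°, 4.028°, 262.614°, 13.848°, 29.106°.
Largest gap = 262.614° ⇒ minimal covering band is its complement: 360° − 262.614° = 97.386°.
Band runs from +155.970° eastward to -106.644°, crossing the antimeridian.

97.386°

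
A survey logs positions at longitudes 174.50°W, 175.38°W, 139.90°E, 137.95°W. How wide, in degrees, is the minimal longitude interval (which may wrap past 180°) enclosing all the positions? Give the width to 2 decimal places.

Sort the longitudes: -175.38°, -174.50°, -137.95°, +139.90°.
Eastward gaps between consecutive values (wrapping around): 0.88°, 36.55°, 277.85°, 44.72°.
Largest gap = 277.85° ⇒ minimal covering band is its complement: 360° − 277.85° = 82.15°.
Band runs from +139.90° eastward to -137.95°, crossing the antimeridian.

82.15°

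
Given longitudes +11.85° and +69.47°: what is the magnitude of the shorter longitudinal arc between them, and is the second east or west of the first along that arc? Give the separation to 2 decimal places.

Raw difference: 69.47 − 11.85 = 57.62°.
Normalise into (−180°, 180°]: 57.62° stays 57.62°.
Positive ⇒ the second point lies to the east; separation 57.62°.

57.62° east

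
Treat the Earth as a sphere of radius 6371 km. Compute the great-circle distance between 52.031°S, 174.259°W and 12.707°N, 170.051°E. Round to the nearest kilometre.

7355 km

Δλ = 170.051 − -174.259 = 344.310°; wrapped into (−180°, 180°]: -15.690°.
Δφ = 12.707 − -52.031 = 64.738°.
a = sin²(Δφ/2) + cos φ₁ · cos φ₂ · sin²(Δλ/2) = 0.297802.
c = 2·atan2(√a, √(1−a)) = 1.15448 rad → d = 6371·c ≈ 7355.18 km.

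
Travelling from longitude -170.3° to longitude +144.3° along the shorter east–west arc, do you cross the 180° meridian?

Yes

Naïve |144.3 − -170.3| = 314.6° > 180°, so the shorter arc goes the other way round — across 180°.
Signed shortest Δλ = ((144.3 − -170.3 + 180) mod 360) − 180 = -45.4°.
Going west by 45.4° from -170.3° passes through 180° before reaching +144.3°.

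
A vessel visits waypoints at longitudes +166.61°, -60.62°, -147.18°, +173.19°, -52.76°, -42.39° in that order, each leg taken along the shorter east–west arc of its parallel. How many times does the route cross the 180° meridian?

Leg 1: +166.61° → -60.62°, shortest Δλ = 132.77° (east) — crosses 180°.
Leg 2: -60.62° → -147.18°, shortest Δλ = -86.56° (west) — does not cross 180°.
Leg 3: -147.18° → +173.19°, shortest Δλ = -39.63° (west) — crosses 180°.
Leg 4: +173.19° → -52.76°, shortest Δλ = 134.05° (east) — crosses 180°.
Leg 5: -52.76° → -42.39°, shortest Δλ = 10.37° (east) — does not cross 180°.
Total crossings: 3.

3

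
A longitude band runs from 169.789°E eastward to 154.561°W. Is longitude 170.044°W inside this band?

Band width going east from +169.789° to -154.561°: ((-154.561 − 169.789) mod 360) = 35.650°.
Offset of -170.044° east of the west edge: ((-170.044 − 169.789) mod 360) = 20.167°.
20.167° ≤ 35.650° ⇒ inside.

Yes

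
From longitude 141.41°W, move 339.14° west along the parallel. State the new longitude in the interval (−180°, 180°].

Start at -141.41°; shift −339.14° → -480.55°.
-480.55° lies outside (−180°, 180°]; add 360° → -120.55°.

120.55°W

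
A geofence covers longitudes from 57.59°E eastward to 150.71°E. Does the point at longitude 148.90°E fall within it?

Band width going east from +57.59° to +150.71°: ((150.71 − 57.59) mod 360) = 93.12°.
Offset of +148.90° east of the west edge: ((148.90 − 57.59) mod 360) = 91.31°.
91.31° ≤ 93.12° ⇒ inside.

Yes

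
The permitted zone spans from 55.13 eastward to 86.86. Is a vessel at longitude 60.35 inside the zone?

Yes

Band width going east from +55.13° to +86.86°: ((86.86 − 55.13) mod 360) = 31.73°.
Offset of +60.35° east of the west edge: ((60.35 − 55.13) mod 360) = 5.22°.
5.22° ≤ 31.73° ⇒ inside.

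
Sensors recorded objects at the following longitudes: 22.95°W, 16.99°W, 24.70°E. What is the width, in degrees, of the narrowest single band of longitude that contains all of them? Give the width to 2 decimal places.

Sort the longitudes: -22.95°, -16.99°, +24.70°.
Eastward gaps between consecutive values (wrapping around): 5.96°, 41.69°, 312.35°.
Largest gap = 312.35° ⇒ minimal covering band is its complement: 360° − 312.35° = 47.65°.
Band runs from -22.95° eastward to +24.70°.

47.65°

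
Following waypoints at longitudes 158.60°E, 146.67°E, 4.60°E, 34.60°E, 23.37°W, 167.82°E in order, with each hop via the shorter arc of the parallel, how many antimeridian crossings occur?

1

Leg 1: +158.60° → +146.67°, shortest Δλ = -11.93° (west) — does not cross 180°.
Leg 2: +146.67° → +4.60°, shortest Δλ = -142.07° (west) — does not cross 180°.
Leg 3: +4.60° → +34.60°, shortest Δλ = 30.0° (east) — does not cross 180°.
Leg 4: +34.60° → -23.37°, shortest Δλ = -57.97° (west) — does not cross 180°.
Leg 5: -23.37° → +167.82°, shortest Δλ = -168.81° (west) — crosses 180°.
Total crossings: 1.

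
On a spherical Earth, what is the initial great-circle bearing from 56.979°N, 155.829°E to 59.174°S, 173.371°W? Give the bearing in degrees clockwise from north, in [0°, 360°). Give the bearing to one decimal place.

Δλ = -173.371 − 155.829 = -329.200°; wrapped into (−180°, 180°]: 30.800°.
θ = atan2( sin Δλ · cos φ₂ , cos φ₁ · sin φ₂ − sin φ₁ · cos φ₂ · cos Δλ )
  = atan2(0.26239, -0.83702) = 162.595° → normalised to [0°, 360°): 162.595°.

162.6°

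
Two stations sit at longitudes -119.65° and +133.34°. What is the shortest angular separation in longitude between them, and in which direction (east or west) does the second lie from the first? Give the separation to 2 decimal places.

Raw difference: 133.34 − -119.65 = 252.99°.
Normalise into (−180°, 180°]: 252.99° − 360° = -107.01°.
Negative ⇒ the second point lies to the west; separation 107.01°.

107.01° west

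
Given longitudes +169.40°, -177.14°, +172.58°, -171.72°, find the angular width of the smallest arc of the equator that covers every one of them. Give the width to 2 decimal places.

Sort the longitudes: -177.14°, -171.72°, +169.40°, +172.58°.
Eastward gaps between consecutive values (wrapping around): 5.42°, 341.12°, 3.18°, 10.28°.
Largest gap = 341.12° ⇒ minimal covering band is its complement: 360° − 341.12° = 18.88°.
Band runs from +169.40° eastward to -171.72°, crossing the antimeridian.

18.88°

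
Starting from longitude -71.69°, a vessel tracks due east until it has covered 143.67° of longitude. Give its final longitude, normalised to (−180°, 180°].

Start at -71.69°; shift +143.67° → +71.98°.
+71.98° already lies in (−180°, 180°].

+71.98°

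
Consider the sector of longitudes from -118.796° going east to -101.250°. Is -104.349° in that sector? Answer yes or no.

Band width going east from -118.796° to -101.250°: ((-101.250 − -118.796) mod 360) = 17.546°.
Offset of -104.349° east of the west edge: ((-104.349 − -118.796) mod 360) = 14.447°.
14.447° ≤ 17.546° ⇒ inside.

Yes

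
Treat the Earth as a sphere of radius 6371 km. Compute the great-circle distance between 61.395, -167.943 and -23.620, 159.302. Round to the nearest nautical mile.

Δλ = 159.302 − -167.943 = 327.245°; wrapped into (−180°, 180°]: -32.755°.
Δφ = -23.620 − 61.395 = -85.015°.
a = sin²(Δφ/2) + cos φ₁ · cos φ₂ · sin²(Δλ/2) = 0.491428.
c = 2·atan2(√a, √(1−a)) = 1.55365 rad → d = 6371·c ≈ 9898.31 km ≈ 5344.66 nmi.

5345 nmi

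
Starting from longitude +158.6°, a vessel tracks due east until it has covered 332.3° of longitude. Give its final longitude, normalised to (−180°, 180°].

Start at +158.6°; shift +332.3° → +490.9°.
+490.9° lies outside (−180°, 180°]; subtract 360° → +130.9°.

+130.9°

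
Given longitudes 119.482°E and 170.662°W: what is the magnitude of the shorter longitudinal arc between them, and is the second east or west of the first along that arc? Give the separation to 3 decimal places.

69.856° east

Raw difference: -170.662 − 119.482 = -290.144°.
Normalise into (−180°, 180°]: -290.144° + 360° = 69.856°.
Positive ⇒ the second point lies to the east; separation 69.856°.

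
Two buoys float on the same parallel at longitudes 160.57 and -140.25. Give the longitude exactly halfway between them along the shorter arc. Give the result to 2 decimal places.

-169.84°

Signed shortest Δλ from +160.57° to -140.25° is +59.18°.
Midpoint longitude = +160.57° + (+59.18°)/2 = +160.57° + 29.59° = +190.16°.
Normalise into (−180°, 180°]: -169.84°.
(The naïve average (+160.57 + -140.25)/2 = 10.16° is on the wrong side of the globe.)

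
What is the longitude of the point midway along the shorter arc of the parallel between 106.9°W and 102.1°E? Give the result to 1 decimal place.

177.6°E

Signed shortest Δλ from -106.9° to +102.1° is -151.0°.
Midpoint longitude = -106.9° + (-151.0°)/2 = -106.9° − 75.5° = -182.4°.
Normalise into (−180°, 180°]: +177.6°.
(The naïve average (-106.9 + +102.1)/2 = -2.4° is on the wrong side of the globe.)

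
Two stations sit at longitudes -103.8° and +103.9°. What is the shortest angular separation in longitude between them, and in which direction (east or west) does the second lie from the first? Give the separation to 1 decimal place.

152.3° west

Raw difference: 103.9 − -103.8 = 207.7°.
Normalise into (−180°, 180°]: 207.7° − 360° = -152.3°.
Negative ⇒ the second point lies to the west; separation 152.3°.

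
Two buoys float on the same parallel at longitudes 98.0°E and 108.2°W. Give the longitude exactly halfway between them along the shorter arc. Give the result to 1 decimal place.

174.9°E

Signed shortest Δλ from +98.0° to -108.2° is +153.8°.
Midpoint longitude = +98.0° + (+153.8°)/2 = +98.0° + 76.9° = +174.9°.
(The naïve average (+98.0 + -108.2)/2 = -5.1° is on the wrong side of the globe.)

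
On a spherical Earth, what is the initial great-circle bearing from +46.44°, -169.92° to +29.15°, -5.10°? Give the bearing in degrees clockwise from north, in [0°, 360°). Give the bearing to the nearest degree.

14°

Δλ = -5.10 − -169.92 = 164.82°.
θ = atan2( sin Δλ · cos φ₂ , cos φ₁ · sin φ₂ − sin φ₁ · cos φ₂ · cos Δλ )
  = atan2(0.22869, 0.94646) = 13.584° → normalised to [0°, 360°): 13.584°.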